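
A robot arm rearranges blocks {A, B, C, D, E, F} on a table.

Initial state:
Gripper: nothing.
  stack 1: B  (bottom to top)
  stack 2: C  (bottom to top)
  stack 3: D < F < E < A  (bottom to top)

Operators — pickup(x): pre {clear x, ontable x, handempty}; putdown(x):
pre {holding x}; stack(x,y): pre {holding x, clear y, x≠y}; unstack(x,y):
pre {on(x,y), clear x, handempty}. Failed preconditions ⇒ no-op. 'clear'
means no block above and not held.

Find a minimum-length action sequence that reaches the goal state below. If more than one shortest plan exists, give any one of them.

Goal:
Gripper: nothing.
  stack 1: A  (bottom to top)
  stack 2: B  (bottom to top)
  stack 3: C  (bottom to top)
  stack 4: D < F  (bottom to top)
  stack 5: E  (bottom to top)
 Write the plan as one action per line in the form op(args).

step 1 (unstack(A, E)): towers=[B; C; D/F/E] holding=A
step 2 (putdown(A)): towers=[A; B; C; D/F/E] holding=-
step 3 (unstack(E, F)): towers=[A; B; C; D/F] holding=E
step 4 (putdown(E)): towers=[A; B; C; D/F; E] holding=-
goal check: towers=[A; B; C; D/F; E] holding=- — reached (length 4, optimal by BFS)

unstack(A, E)
putdown(A)
unstack(E, F)
putdown(E)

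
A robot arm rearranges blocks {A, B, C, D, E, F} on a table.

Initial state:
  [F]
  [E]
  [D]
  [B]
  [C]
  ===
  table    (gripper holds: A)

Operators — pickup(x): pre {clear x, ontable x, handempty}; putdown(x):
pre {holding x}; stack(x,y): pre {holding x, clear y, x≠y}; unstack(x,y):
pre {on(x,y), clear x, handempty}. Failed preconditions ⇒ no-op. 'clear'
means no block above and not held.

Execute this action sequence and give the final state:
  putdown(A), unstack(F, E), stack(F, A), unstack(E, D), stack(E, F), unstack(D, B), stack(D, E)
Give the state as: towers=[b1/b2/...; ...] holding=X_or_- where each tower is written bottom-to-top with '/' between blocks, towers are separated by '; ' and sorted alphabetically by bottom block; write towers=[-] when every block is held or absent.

towers=[A/F/E/D; C/B] holding=-

step 1 (putdown(A)): towers=[A; C/B/D/E/F] holding=-
step 2 (unstack(F, E)): towers=[A; C/B/D/E] holding=F
step 3 (stack(F, A)): towers=[A/F; C/B/D/E] holding=-
step 4 (unstack(E, D)): towers=[A/F; C/B/D] holding=E
step 5 (stack(E, F)): towers=[A/F/E; C/B/D] holding=-
step 6 (unstack(D, B)): towers=[A/F/E; C/B] holding=D
step 7 (stack(D, E)): towers=[A/F/E/D; C/B] holding=-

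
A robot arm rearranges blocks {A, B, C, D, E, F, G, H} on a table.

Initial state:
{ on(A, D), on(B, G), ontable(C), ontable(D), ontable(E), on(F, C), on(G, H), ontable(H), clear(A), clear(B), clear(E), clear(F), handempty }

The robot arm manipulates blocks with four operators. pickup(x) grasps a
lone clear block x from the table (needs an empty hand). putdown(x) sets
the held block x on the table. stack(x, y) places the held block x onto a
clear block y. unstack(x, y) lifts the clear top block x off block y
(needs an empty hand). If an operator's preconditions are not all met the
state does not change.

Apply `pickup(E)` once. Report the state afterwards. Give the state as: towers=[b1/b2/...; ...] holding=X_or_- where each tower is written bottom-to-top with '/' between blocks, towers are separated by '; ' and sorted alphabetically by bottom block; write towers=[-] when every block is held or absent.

towers=[C/F; D/A; H/G/B] holding=E

before: towers=[C/F; D/A; E; H/G/B] holding=-
pre[pickup(E)]: clear(E) ok, ontable(E) ok, handempty ok
all met → apply pickup(E)
after:  towers=[C/F; D/A; H/G/B] holding=E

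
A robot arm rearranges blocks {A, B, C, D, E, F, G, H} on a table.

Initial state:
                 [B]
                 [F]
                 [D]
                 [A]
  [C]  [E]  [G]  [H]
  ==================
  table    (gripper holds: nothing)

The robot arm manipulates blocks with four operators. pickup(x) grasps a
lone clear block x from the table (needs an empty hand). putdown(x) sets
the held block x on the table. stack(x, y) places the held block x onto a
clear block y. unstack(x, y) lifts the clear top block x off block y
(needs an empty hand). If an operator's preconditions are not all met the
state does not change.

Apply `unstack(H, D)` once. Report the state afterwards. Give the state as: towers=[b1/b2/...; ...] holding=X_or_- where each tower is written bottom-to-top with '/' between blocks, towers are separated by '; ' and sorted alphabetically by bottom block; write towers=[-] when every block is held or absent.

towers=[C; E; G; H/A/D/F/B] holding=-

before: towers=[C; E; G; H/A/D/F/B] holding=-
pre[unstack(H, D)]: on(H,D) no, clear(H) no, handempty yes
on(H,D), clear(H) unmet → unstack(H, D) is a no-op
after:  towers=[C; E; G; H/A/D/F/B] holding=-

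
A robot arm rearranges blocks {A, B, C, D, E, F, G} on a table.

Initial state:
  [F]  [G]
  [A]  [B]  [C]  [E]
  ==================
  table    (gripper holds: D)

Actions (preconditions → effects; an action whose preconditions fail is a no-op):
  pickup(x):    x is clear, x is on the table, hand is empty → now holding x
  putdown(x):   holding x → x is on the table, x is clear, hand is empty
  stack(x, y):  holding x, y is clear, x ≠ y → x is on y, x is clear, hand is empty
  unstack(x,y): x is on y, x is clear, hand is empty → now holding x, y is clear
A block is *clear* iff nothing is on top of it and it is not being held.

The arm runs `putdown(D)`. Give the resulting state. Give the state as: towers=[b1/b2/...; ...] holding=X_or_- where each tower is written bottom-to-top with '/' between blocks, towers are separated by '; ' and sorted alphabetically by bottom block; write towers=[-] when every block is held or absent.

before: towers=[A/F; B/G; C; E] holding=D
pre[putdown(D)]: holding(D) ✓
all met → apply putdown(D)
after:  towers=[A/F; B/G; C; D; E] holding=-

towers=[A/F; B/G; C; D; E] holding=-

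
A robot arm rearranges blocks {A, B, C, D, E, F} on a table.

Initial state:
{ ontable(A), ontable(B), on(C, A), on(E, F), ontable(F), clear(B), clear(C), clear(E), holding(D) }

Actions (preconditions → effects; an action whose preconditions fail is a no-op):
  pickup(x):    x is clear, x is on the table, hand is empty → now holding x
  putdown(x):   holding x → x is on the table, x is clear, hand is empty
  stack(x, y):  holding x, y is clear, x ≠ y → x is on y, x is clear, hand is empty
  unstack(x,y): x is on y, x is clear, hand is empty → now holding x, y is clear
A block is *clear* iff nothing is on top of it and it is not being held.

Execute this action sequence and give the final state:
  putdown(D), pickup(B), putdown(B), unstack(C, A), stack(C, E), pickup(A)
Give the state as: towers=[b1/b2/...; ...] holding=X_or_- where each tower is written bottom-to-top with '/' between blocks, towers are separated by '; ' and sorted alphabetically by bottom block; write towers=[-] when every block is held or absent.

towers=[B; D; F/E/C] holding=A

step 1 (putdown(D)): towers=[A/C; B; D; F/E] holding=-
step 2 (pickup(B)): towers=[A/C; D; F/E] holding=B
step 3 (putdown(B)): towers=[A/C; B; D; F/E] holding=-
step 4 (unstack(C, A)): towers=[A; B; D; F/E] holding=C
step 5 (stack(C, E)): towers=[A; B; D; F/E/C] holding=-
step 6 (pickup(A)): towers=[B; D; F/E/C] holding=A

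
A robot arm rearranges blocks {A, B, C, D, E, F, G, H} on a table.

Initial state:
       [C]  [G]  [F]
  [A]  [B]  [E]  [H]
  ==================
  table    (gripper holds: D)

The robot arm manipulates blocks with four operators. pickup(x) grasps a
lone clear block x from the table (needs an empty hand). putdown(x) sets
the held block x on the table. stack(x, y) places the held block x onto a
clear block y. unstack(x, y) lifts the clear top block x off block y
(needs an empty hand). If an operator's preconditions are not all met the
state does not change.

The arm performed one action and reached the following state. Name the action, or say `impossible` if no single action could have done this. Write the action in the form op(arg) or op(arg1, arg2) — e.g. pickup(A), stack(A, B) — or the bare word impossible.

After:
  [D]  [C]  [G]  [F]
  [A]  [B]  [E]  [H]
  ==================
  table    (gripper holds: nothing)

stack(D, A)

target: towers=[A/D; B/C; E/G; H/F] holding=-
        putdown(D) → towers=[A; B/C; D; E/G; H/F] holding=-
       stack(D, G) → towers=[A; B/C; E/G/D; H/F] holding=-
       stack(D, A) → towers=[A/D; B/C; E/G; H/F] holding=-  ← match
       stack(D, F) → towers=[A; B/C; E/G; H/F/D] holding=-
       stack(D, C) → towers=[A; B/C/D; E/G; H/F] holding=-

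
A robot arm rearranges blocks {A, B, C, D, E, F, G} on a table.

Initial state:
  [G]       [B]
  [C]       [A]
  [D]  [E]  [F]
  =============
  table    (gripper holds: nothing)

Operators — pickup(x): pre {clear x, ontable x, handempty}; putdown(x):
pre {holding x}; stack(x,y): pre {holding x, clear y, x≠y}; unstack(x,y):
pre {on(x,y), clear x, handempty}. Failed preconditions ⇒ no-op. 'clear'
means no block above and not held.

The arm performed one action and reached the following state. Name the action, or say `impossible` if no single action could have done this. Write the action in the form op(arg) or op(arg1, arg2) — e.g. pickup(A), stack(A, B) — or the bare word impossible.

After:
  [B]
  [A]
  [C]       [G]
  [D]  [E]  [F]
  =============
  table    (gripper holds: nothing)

impossible

target: towers=[D/C/A/B; E; F/G] holding=-
     unstack(B, A) → towers=[D/C/G; E; F/A] holding=B
     unstack(G, C) → towers=[D/C; E; F/A/B] holding=G
         pickup(E) → towers=[D/C/G; F/A/B] holding=E
none of the 3 applicable actions match → impossible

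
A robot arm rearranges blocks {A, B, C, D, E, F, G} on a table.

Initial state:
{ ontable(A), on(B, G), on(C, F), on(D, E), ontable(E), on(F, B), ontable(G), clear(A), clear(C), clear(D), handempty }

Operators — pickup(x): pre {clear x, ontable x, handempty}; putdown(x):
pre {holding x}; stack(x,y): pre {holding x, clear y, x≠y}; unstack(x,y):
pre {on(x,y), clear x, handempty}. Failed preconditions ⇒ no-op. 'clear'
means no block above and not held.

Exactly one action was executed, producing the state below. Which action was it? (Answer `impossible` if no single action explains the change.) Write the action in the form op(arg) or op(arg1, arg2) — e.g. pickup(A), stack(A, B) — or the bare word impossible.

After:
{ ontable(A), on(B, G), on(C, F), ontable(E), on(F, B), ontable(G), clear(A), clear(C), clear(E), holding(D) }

unstack(D, E)

target: towers=[A; E; G/B/F/C] holding=D
     unstack(D, E) → towers=[A; E; G/B/F/C] holding=D  ← match
         pickup(A) → towers=[E/D; G/B/F/C] holding=A
     unstack(C, F) → towers=[A; E/D; G/B/F] holding=C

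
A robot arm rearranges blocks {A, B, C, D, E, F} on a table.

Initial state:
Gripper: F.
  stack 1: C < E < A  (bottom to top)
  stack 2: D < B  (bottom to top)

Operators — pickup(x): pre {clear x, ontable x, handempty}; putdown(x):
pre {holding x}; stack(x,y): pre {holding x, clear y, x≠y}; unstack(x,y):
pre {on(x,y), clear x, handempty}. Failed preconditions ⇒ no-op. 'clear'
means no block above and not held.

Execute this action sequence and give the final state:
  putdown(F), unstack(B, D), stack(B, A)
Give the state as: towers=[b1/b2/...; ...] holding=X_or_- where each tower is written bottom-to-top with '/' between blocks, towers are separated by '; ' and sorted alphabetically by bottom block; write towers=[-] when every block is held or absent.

step 1 (putdown(F)): towers=[C/E/A; D/B; F] holding=-
step 2 (unstack(B, D)): towers=[C/E/A; D; F] holding=B
step 3 (stack(B, A)): towers=[C/E/A/B; D; F] holding=-

towers=[C/E/A/B; D; F] holding=-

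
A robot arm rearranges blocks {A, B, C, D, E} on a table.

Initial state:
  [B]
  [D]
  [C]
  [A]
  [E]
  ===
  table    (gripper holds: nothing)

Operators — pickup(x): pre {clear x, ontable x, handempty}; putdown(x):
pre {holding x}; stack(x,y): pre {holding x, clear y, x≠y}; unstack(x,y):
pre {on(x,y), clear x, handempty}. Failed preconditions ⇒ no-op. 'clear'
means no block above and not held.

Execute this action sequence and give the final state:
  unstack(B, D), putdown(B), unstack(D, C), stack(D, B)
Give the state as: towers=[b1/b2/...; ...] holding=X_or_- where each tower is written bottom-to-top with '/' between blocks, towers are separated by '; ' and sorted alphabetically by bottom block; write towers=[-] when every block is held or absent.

step 1 (unstack(B, D)): towers=[E/A/C/D] holding=B
step 2 (putdown(B)): towers=[B; E/A/C/D] holding=-
step 3 (unstack(D, C)): towers=[B; E/A/C] holding=D
step 4 (stack(D, B)): towers=[B/D; E/A/C] holding=-

towers=[B/D; E/A/C] holding=-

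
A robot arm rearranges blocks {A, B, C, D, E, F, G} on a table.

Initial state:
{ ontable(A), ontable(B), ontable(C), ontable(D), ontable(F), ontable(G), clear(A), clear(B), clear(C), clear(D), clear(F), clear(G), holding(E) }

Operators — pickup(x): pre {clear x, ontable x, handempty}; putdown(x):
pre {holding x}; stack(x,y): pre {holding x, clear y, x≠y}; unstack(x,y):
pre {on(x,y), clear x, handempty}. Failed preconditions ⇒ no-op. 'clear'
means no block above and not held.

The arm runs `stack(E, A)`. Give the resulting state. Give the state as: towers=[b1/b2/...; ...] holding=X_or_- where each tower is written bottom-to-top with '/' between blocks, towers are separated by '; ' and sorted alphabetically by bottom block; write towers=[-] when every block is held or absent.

towers=[A/E; B; C; D; F; G] holding=-

before: towers=[A; B; C; D; F; G] holding=E
pre[stack(E, A)]: holding(E) ✓, clear(A) ✓, E≠A ✓
all met → apply stack(E, A)
after:  towers=[A/E; B; C; D; F; G] holding=-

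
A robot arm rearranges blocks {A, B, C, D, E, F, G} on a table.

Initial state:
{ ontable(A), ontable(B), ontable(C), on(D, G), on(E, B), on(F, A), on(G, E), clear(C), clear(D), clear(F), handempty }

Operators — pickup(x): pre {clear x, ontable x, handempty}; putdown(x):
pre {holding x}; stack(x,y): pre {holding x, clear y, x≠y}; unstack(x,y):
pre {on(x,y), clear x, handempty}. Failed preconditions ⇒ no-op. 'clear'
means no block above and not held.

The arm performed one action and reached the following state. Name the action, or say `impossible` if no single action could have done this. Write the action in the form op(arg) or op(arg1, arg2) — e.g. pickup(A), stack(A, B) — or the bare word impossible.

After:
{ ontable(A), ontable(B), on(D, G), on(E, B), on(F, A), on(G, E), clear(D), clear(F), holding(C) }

pickup(C)

target: towers=[A/F; B/E/G/D] holding=C
     unstack(F, A) → towers=[A; B/E/G/D; C] holding=F
     unstack(D, G) → towers=[A/F; B/E/G; C] holding=D
         pickup(C) → towers=[A/F; B/E/G/D] holding=C  ← match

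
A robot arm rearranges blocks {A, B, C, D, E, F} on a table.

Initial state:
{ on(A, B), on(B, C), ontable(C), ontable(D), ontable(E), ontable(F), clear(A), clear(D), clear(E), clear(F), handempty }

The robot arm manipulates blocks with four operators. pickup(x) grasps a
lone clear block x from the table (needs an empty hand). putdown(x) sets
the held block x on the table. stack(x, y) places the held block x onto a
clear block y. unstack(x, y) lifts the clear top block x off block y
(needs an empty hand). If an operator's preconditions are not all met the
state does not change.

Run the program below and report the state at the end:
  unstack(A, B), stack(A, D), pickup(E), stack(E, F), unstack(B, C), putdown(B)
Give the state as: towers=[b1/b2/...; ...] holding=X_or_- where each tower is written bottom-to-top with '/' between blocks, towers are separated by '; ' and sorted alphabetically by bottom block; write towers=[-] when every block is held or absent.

towers=[B; C; D/A; F/E] holding=-

step 1 (unstack(A, B)): towers=[C/B; D; E; F] holding=A
step 2 (stack(A, D)): towers=[C/B; D/A; E; F] holding=-
step 3 (pickup(E)): towers=[C/B; D/A; F] holding=E
step 4 (stack(E, F)): towers=[C/B; D/A; F/E] holding=-
step 5 (unstack(B, C)): towers=[C; D/A; F/E] holding=B
step 6 (putdown(B)): towers=[B; C; D/A; F/E] holding=-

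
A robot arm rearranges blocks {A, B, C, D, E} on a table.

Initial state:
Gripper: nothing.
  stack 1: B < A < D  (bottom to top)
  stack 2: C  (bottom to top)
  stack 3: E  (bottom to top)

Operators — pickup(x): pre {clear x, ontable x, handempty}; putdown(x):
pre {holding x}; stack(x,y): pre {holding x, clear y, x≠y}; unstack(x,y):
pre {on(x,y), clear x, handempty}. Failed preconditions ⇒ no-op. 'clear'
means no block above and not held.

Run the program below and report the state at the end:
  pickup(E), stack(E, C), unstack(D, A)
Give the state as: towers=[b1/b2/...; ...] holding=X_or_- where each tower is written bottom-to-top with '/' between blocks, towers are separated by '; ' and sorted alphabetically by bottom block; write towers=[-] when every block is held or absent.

step 1 (pickup(E)): towers=[B/A/D; C] holding=E
step 2 (stack(E, C)): towers=[B/A/D; C/E] holding=-
step 3 (unstack(D, A)): towers=[B/A; C/E] holding=D

towers=[B/A; C/E] holding=D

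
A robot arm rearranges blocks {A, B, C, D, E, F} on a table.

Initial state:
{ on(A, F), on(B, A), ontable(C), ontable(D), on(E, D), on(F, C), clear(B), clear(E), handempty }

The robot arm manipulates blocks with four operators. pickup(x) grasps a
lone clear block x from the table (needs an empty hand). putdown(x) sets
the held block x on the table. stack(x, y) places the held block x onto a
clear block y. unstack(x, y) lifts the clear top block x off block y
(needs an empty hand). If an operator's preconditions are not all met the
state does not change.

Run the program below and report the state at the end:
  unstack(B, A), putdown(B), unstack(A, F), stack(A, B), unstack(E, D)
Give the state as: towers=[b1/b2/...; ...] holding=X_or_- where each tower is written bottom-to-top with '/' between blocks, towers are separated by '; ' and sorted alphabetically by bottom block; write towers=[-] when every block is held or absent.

towers=[B/A; C/F; D] holding=E

step 1 (unstack(B, A)): towers=[C/F/A; D/E] holding=B
step 2 (putdown(B)): towers=[B; C/F/A; D/E] holding=-
step 3 (unstack(A, F)): towers=[B; C/F; D/E] holding=A
step 4 (stack(A, B)): towers=[B/A; C/F; D/E] holding=-
step 5 (unstack(E, D)): towers=[B/A; C/F; D] holding=E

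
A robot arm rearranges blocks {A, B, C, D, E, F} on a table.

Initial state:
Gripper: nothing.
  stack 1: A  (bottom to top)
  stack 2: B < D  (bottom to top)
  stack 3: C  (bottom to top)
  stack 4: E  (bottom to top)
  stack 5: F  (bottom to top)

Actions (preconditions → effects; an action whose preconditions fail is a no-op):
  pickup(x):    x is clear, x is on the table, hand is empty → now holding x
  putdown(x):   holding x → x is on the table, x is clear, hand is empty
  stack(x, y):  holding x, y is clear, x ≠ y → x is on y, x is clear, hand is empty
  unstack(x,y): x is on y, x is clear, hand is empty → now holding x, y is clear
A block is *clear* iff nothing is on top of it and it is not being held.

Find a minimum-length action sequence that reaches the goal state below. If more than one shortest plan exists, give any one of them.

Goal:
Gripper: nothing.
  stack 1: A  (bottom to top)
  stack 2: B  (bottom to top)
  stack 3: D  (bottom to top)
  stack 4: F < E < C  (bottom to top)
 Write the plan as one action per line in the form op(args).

step 1 (unstack(D, B)): towers=[A; B; C; E; F] holding=D
step 2 (putdown(D)): towers=[A; B; C; D; E; F] holding=-
step 3 (pickup(E)): towers=[A; B; C; D; F] holding=E
step 4 (stack(E, F)): towers=[A; B; C; D; F/E] holding=-
step 5 (pickup(C)): towers=[A; B; D; F/E] holding=C
step 6 (stack(C, E)): towers=[A; B; D; F/E/C] holding=-
goal check: towers=[A; B; D; F/E/C] holding=- — reached (length 6, optimal by BFS)

unstack(D, B)
putdown(D)
pickup(E)
stack(E, F)
pickup(C)
stack(C, E)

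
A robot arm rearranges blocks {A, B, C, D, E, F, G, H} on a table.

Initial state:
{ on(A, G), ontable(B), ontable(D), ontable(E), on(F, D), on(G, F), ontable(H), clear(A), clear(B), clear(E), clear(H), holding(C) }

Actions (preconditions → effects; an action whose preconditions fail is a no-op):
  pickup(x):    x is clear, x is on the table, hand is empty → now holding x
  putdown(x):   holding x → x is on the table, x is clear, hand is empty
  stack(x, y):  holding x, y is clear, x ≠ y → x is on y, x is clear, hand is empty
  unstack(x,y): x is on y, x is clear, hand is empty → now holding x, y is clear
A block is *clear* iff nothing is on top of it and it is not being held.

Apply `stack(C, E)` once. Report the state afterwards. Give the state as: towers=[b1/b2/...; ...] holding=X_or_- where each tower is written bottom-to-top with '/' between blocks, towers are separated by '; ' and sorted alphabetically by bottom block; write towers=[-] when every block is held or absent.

towers=[B; D/F/G/A; E/C; H] holding=-

before: towers=[B; D/F/G/A; E; H] holding=C
pre[stack(C, E)]: holding(C) yes, clear(E) yes, C≠E yes
all met → apply stack(C, E)
after:  towers=[B; D/F/G/A; E/C; H] holding=-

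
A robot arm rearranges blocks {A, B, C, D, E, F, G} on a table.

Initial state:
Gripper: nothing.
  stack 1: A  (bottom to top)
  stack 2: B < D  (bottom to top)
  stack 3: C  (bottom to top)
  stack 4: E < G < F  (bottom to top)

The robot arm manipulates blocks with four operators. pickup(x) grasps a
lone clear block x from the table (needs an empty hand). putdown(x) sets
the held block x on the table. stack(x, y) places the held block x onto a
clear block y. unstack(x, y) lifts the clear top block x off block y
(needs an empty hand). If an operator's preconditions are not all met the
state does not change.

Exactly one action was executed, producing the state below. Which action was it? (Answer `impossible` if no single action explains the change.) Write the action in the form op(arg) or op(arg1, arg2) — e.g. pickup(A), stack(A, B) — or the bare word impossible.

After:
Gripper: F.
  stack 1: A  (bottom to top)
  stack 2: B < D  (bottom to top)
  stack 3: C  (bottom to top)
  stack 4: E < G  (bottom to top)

target: towers=[A; B/D; C; E/G] holding=F
     unstack(F, G) → towers=[A; B/D; C; E/G] holding=F  ← match
     unstack(D, B) → towers=[A; B; C; E/G/F] holding=D
         pickup(A) → towers=[B/D; C; E/G/F] holding=A
         pickup(C) → towers=[A; B/D; E/G/F] holding=C

unstack(F, G)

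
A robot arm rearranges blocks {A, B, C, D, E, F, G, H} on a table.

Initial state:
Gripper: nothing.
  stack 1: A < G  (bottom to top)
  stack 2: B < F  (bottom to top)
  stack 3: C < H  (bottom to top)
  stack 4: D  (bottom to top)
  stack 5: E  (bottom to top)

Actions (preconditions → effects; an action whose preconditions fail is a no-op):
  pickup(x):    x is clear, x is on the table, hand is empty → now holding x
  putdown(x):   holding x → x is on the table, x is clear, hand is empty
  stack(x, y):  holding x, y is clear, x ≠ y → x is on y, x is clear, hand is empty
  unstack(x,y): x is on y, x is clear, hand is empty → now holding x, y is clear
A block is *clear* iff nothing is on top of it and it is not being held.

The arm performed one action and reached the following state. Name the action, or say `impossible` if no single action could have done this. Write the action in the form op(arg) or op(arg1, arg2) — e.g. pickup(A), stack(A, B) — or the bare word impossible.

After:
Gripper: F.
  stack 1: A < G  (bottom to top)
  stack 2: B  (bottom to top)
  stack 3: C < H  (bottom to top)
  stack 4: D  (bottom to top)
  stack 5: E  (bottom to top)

unstack(F, B)

target: towers=[A/G; B; C/H; D; E] holding=F
     unstack(G, A) → towers=[A; B/F; C/H; D; E] holding=G
         pickup(E) → towers=[A/G; B/F; C/H; D] holding=E
     unstack(H, C) → towers=[A/G; B/F; C; D; E] holding=H
     unstack(F, B) → towers=[A/G; B; C/H; D; E] holding=F  ← match
         pickup(D) → towers=[A/G; B/F; C/H; E] holding=D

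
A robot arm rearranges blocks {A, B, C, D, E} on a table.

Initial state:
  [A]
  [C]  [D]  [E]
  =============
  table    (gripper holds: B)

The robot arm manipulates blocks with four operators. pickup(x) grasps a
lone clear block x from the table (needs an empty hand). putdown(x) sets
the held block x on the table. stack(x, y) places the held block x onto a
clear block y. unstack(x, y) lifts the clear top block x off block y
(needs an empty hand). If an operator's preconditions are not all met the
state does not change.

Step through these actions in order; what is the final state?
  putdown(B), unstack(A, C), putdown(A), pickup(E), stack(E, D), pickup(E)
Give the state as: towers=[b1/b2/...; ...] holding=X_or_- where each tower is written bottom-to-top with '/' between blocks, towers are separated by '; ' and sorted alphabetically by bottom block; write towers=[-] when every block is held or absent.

step 1 (putdown(B)): towers=[B; C/A; D; E] holding=-
step 2 (unstack(A, C)): towers=[B; C; D; E] holding=A
step 3 (putdown(A)): towers=[A; B; C; D; E] holding=-
step 4 (pickup(E)): towers=[A; B; C; D] holding=E
step 5 (stack(E, D)): towers=[A; B; C; D/E] holding=-
step 6 (pickup(E)) [no-op]: towers=[A; B; C; D/E] holding=-

towers=[A; B; C; D/E] holding=-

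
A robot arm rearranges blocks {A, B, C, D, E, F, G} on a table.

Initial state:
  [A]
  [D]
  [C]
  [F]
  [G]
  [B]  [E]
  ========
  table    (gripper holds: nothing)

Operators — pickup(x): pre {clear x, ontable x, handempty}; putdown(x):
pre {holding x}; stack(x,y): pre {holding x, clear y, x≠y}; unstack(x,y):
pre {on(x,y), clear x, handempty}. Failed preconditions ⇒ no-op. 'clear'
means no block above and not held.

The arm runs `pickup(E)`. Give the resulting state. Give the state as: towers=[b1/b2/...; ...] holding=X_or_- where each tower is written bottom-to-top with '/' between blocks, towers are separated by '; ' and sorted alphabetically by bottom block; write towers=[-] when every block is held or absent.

towers=[B/G/F/C/D/A] holding=E

before: towers=[B/G/F/C/D/A; E] holding=-
pre[pickup(E)]: clear(E) ✓, ontable(E) ✓, handempty ✓
all met → apply pickup(E)
after:  towers=[B/G/F/C/D/A] holding=E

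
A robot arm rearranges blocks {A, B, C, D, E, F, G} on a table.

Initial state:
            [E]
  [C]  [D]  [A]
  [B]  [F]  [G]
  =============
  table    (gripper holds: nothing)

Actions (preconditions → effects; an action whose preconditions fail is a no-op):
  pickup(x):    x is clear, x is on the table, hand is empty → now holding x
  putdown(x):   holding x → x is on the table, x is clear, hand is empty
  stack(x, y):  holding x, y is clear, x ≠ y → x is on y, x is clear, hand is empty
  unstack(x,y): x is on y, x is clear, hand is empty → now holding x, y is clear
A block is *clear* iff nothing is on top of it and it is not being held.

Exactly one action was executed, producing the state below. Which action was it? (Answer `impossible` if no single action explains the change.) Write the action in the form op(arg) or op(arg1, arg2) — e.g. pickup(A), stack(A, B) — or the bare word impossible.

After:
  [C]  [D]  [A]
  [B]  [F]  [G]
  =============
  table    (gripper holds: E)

target: towers=[B/C; F/D; G/A] holding=E
     unstack(D, F) → towers=[B/C; F; G/A/E] holding=D
     unstack(E, A) → towers=[B/C; F/D; G/A] holding=E  ← match
     unstack(C, B) → towers=[B; F/D; G/A/E] holding=C

unstack(E, A)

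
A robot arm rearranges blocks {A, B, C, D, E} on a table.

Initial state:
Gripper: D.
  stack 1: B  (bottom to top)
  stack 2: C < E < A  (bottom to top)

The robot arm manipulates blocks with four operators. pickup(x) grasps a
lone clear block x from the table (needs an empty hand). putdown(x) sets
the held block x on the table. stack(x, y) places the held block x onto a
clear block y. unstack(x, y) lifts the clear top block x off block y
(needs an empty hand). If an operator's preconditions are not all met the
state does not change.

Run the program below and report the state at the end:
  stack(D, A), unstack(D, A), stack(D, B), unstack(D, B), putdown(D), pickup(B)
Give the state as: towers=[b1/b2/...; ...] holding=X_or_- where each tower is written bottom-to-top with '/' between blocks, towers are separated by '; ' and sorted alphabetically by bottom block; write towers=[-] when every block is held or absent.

step 1 (stack(D, A)): towers=[B; C/E/A/D] holding=-
step 2 (unstack(D, A)): towers=[B; C/E/A] holding=D
step 3 (stack(D, B)): towers=[B/D; C/E/A] holding=-
step 4 (unstack(D, B)): towers=[B; C/E/A] holding=D
step 5 (putdown(D)): towers=[B; C/E/A; D] holding=-
step 6 (pickup(B)): towers=[C/E/A; D] holding=B

towers=[C/E/A; D] holding=B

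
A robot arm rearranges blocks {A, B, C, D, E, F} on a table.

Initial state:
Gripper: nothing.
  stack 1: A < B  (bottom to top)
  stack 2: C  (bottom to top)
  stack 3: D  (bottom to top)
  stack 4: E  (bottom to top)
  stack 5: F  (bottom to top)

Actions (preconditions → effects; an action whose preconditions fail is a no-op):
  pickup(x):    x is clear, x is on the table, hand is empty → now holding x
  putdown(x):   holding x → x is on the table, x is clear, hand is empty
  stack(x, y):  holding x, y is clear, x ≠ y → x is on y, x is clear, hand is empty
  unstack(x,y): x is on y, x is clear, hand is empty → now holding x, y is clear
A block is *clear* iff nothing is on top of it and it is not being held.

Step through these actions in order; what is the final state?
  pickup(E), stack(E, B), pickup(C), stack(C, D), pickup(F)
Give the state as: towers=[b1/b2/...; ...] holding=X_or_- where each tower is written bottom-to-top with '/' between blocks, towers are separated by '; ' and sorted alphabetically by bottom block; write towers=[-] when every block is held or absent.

step 1 (pickup(E)): towers=[A/B; C; D; F] holding=E
step 2 (stack(E, B)): towers=[A/B/E; C; D; F] holding=-
step 3 (pickup(C)): towers=[A/B/E; D; F] holding=C
step 4 (stack(C, D)): towers=[A/B/E; D/C; F] holding=-
step 5 (pickup(F)): towers=[A/B/E; D/C] holding=F

towers=[A/B/E; D/C] holding=F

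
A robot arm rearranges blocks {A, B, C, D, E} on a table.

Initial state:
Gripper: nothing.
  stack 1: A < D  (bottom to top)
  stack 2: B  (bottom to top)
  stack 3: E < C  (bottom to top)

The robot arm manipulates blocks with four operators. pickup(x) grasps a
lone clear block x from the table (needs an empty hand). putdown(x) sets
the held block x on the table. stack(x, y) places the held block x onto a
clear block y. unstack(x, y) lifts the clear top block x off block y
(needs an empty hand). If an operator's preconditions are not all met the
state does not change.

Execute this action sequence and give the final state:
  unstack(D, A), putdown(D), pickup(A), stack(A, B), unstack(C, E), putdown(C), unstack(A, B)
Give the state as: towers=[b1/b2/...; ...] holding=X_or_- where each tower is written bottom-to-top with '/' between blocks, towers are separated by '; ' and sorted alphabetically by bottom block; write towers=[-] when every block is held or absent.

step 1 (unstack(D, A)): towers=[A; B; E/C] holding=D
step 2 (putdown(D)): towers=[A; B; D; E/C] holding=-
step 3 (pickup(A)): towers=[B; D; E/C] holding=A
step 4 (stack(A, B)): towers=[B/A; D; E/C] holding=-
step 5 (unstack(C, E)): towers=[B/A; D; E] holding=C
step 6 (putdown(C)): towers=[B/A; C; D; E] holding=-
step 7 (unstack(A, B)): towers=[B; C; D; E] holding=A

towers=[B; C; D; E] holding=A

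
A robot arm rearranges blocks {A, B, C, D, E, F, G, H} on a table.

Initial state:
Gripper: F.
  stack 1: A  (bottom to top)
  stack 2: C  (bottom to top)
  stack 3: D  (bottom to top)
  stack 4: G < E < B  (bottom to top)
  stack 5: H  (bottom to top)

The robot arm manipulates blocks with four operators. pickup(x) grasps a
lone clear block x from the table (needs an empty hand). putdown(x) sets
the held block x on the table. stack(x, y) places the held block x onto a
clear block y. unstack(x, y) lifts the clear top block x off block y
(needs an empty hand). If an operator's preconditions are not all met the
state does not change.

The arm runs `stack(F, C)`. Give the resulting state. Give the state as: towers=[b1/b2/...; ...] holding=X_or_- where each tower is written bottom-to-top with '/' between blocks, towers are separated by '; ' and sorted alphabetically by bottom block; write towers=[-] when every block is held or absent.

towers=[A; C/F; D; G/E/B; H] holding=-

before: towers=[A; C; D; G/E/B; H] holding=F
pre[stack(F, C)]: holding(F) ✓, clear(C) ✓, F≠C ✓
all met → apply stack(F, C)
after:  towers=[A; C/F; D; G/E/B; H] holding=-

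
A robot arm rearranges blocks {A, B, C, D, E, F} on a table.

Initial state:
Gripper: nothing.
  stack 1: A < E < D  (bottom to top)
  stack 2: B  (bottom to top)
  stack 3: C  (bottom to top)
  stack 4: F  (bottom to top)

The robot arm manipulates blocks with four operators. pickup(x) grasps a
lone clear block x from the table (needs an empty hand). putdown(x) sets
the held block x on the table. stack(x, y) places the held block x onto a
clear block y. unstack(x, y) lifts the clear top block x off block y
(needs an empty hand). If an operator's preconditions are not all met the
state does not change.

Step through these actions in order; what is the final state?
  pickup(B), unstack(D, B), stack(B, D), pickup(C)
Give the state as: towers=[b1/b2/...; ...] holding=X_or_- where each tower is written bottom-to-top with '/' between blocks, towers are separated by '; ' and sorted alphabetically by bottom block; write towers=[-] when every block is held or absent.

towers=[A/E/D/B; F] holding=C

step 1 (pickup(B)): towers=[A/E/D; C; F] holding=B
step 2 (unstack(D, B)) [no-op]: towers=[A/E/D; C; F] holding=B
step 3 (stack(B, D)): towers=[A/E/D/B; C; F] holding=-
step 4 (pickup(C)): towers=[A/E/D/B; F] holding=C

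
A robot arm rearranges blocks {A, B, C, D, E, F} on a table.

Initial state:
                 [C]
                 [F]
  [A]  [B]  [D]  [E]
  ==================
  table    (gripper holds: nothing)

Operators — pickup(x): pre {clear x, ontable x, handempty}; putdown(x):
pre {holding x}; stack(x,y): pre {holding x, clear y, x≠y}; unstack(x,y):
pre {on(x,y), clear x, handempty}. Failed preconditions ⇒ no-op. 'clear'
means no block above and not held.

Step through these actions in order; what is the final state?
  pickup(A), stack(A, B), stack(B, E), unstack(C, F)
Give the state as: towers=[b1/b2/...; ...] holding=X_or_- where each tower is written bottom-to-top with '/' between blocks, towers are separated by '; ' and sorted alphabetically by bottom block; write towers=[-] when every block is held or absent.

step 1 (pickup(A)): towers=[B; D; E/F/C] holding=A
step 2 (stack(A, B)): towers=[B/A; D; E/F/C] holding=-
step 3 (stack(B, E)) [no-op]: towers=[B/A; D; E/F/C] holding=-
step 4 (unstack(C, F)): towers=[B/A; D; E/F] holding=C

towers=[B/A; D; E/F] holding=C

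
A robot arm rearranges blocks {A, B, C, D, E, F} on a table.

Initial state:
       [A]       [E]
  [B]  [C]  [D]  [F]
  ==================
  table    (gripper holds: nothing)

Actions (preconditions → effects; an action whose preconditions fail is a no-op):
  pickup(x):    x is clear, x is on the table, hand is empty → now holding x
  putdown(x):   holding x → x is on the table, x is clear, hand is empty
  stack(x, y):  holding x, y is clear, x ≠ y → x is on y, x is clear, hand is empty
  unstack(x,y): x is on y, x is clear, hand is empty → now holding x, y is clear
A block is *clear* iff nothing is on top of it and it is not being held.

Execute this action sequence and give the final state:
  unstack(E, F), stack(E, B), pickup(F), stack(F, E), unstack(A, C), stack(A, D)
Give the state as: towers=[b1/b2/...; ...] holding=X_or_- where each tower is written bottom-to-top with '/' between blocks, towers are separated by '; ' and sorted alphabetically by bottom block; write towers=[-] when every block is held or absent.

towers=[B/E/F; C; D/A] holding=-

step 1 (unstack(E, F)): towers=[B; C/A; D; F] holding=E
step 2 (stack(E, B)): towers=[B/E; C/A; D; F] holding=-
step 3 (pickup(F)): towers=[B/E; C/A; D] holding=F
step 4 (stack(F, E)): towers=[B/E/F; C/A; D] holding=-
step 5 (unstack(A, C)): towers=[B/E/F; C; D] holding=A
step 6 (stack(A, D)): towers=[B/E/F; C; D/A] holding=-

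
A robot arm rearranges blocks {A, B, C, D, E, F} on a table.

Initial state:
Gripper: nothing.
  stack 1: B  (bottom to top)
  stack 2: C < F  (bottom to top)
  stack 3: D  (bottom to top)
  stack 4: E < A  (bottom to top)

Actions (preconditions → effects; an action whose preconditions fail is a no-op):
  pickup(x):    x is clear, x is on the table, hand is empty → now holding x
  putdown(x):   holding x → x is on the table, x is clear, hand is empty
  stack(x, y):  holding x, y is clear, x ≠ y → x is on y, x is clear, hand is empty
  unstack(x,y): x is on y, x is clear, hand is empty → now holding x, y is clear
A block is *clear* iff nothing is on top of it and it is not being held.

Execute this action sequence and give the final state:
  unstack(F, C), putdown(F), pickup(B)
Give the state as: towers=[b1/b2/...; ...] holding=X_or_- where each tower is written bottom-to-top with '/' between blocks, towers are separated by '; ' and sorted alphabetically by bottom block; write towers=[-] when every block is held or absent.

towers=[C; D; E/A; F] holding=B

step 1 (unstack(F, C)): towers=[B; C; D; E/A] holding=F
step 2 (putdown(F)): towers=[B; C; D; E/A; F] holding=-
step 3 (pickup(B)): towers=[C; D; E/A; F] holding=B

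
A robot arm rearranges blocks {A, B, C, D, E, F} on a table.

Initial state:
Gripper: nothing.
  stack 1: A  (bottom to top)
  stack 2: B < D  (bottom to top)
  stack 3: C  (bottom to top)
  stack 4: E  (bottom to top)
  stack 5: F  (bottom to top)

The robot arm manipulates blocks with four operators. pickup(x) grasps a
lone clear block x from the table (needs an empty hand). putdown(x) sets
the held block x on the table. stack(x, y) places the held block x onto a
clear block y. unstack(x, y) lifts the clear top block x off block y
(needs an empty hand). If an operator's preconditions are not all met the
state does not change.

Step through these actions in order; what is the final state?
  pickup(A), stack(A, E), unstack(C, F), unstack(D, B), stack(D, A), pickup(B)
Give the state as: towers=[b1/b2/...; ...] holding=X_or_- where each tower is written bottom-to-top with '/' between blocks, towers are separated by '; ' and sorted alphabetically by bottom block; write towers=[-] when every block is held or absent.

towers=[C; E/A/D; F] holding=B

step 1 (pickup(A)): towers=[B/D; C; E; F] holding=A
step 2 (stack(A, E)): towers=[B/D; C; E/A; F] holding=-
step 3 (unstack(C, F)) [no-op]: towers=[B/D; C; E/A; F] holding=-
step 4 (unstack(D, B)): towers=[B; C; E/A; F] holding=D
step 5 (stack(D, A)): towers=[B; C; E/A/D; F] holding=-
step 6 (pickup(B)): towers=[C; E/A/D; F] holding=B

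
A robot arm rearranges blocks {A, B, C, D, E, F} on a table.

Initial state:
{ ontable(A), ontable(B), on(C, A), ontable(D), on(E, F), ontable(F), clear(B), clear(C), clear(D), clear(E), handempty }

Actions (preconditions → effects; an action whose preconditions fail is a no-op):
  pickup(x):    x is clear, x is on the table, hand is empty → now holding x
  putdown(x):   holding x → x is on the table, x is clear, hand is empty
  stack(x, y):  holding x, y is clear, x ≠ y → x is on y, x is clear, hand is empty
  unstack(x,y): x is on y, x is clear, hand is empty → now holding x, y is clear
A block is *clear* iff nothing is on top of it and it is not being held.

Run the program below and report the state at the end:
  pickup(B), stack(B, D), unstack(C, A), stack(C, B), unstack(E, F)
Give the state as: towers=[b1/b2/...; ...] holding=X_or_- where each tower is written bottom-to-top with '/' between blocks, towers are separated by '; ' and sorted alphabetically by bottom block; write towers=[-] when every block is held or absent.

towers=[A; D/B/C; F] holding=E

step 1 (pickup(B)): towers=[A/C; D; F/E] holding=B
step 2 (stack(B, D)): towers=[A/C; D/B; F/E] holding=-
step 3 (unstack(C, A)): towers=[A; D/B; F/E] holding=C
step 4 (stack(C, B)): towers=[A; D/B/C; F/E] holding=-
step 5 (unstack(E, F)): towers=[A; D/B/C; F] holding=E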